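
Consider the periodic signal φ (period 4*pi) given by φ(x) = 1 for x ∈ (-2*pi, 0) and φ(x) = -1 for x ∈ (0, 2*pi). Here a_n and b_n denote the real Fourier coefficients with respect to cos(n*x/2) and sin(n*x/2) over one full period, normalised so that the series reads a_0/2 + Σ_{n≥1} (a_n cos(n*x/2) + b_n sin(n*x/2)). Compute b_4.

b_4 = (1/(2*pi)) ∫_{-2*pi}^{2*pi} φ(x) sin(2*x) dx.
φ is odd and sin(2*x) is odd, so the integrand is even and b_4 = 1/pi ∫_0^{2*pi} φ(x) sin(2*x) dx.
Directly, an antiderivative of (-1) sin(2*x) is cos(2*x)/2; evaluating from 0 to 2*pi: ∫_{0}^{2*pi} (-1) sin(2*x) dx = (1/2) - (1/2) = 0.
Hence b_4 = (1/pi)·(0) = 0.

0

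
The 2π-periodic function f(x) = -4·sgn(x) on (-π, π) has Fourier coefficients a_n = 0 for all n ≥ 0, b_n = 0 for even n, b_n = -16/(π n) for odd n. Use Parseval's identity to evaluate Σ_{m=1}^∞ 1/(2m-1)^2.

pi**2/8

Parseval: Σ b_n^2 = (1/π) ∫_{-π}^{π} f(x)^2 dx = 32.
Only odd n contribute, with b_n^2 = 256/(π^2 n^2), so Σ_{m≥1} 1/(2m-1)^2 = π^2·(32)/256 = pi**2/8.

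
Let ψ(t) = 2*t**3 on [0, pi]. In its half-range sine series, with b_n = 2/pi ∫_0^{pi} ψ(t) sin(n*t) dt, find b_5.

-24/125 + 4*pi**2/5

b_5 = 2/pi ∫_0^{pi} (2*t**3) sin(5*t) dt.
Integrating by parts three times (tabular method), an antiderivative of (2*t**3) sin(5*t) is -2*t**3*cos(5*t)/5 + 6*t**2*sin(5*t)/25 + 12*t*cos(5*t)/125 - 12*sin(5*t)/625; evaluating from 0 to pi: ∫_{0}^{pi} (2*t**3) sin(5*t) dt = (2*pi*(-6 + 25*pi**2)/125) - (0) = 2*pi*(-6 + 25*pi**2)/125.
Hence b_5 = (2/pi)·(2*pi*(-6 + 25*pi**2)/125) = -24/125 + 4*pi**2/5.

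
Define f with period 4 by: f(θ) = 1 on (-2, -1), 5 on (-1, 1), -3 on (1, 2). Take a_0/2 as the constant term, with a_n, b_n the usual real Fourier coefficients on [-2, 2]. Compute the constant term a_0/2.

2

a_0 = 1/2 ∫_{-2}^{2} f(θ) dθ = 1/2 · (8) = 4.
So the constant term a_0/2 = 2.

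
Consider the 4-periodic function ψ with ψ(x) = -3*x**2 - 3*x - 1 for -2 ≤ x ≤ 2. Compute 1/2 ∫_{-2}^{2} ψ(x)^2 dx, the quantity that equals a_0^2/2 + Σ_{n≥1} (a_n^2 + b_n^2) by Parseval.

498/5

1/2 ∫_{-2}^{2} ψ(x)^2 dx = 1/2 · (996/5) = 498/5.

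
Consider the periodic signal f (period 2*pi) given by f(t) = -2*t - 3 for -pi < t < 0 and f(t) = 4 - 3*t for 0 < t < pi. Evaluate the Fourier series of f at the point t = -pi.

1/2 - pi/2

t = -pi differs from t = pi by -1 full period(s), and the series is 2*pi-periodic.
At t = pi the one-sided limits are f(pi^-) = 4 - 3*pi and f(pi^+) = -3 + 2*pi.
By Dirichlet's theorem the series converges to their average, [(4 - 3*pi) + (-3 + 2*pi)]/2 = 1/2 - pi/2.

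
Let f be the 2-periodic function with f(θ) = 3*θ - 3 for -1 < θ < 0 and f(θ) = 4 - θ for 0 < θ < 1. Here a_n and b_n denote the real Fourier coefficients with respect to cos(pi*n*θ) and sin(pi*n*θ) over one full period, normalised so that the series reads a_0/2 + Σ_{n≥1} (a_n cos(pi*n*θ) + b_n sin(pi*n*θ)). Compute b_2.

b_2 = ∫_{-1}^{1} f(θ) sin(2*pi*θ) dθ.
Split the integral at the breakpoints.
Integrating by parts (boundary term plus one more integral), an antiderivative of (3*θ - 3) sin(2*pi*θ) is -3*θ*cos(2*pi*θ)/(2*pi) + 3*sin(2*pi*θ)/(4*pi**2) + 3*cos(2*pi*θ)/(2*pi); evaluating from -1 to 0: ∫_{-1}^{0} (3*θ - 3) sin(2*pi*θ) dθ = (3/(2*pi)) - (3/pi) = -3/(2*pi).
Integrating by parts (boundary term plus one more integral), an antiderivative of (4 - θ) sin(2*pi*θ) is θ*cos(2*pi*θ)/(2*pi) - sin(2*pi*θ)/(4*pi**2) - 2*cos(2*pi*θ)/pi; evaluating from 0 to 1: ∫_{0}^{1} (4 - θ) sin(2*pi*θ) dθ = (-3/(2*pi)) - (-2/pi) = 1/(2*pi).
Summing the pieces gives b_2 = -1/pi.

-1/pi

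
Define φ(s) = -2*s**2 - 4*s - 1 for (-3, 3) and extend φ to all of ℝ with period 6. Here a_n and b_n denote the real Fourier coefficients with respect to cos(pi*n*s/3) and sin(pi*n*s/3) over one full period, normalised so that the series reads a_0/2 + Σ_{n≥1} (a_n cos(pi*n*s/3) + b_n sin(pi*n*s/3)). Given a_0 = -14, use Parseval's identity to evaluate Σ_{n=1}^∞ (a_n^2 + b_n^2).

768/5

Parseval: a_0^2/2 + Σ_{n≥1} (a_n^2+b_n^2) = 1/3 ∫_{-3}^{3} φ(s)^2 ds = 1258/5.
Subtract a_0^2/2 = 98: Σ (a_n^2+b_n^2) = 768/5.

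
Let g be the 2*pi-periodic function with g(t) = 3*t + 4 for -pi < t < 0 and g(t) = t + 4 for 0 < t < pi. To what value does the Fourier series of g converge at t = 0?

4

g is continuous at t = 0 with value 4, so the series converges to 4 there.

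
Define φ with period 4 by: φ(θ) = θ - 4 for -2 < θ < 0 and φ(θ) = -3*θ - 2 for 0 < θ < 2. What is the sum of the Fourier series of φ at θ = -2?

-7

θ = -2 differs from θ = 2 by -1 full period(s), and the series is 4-periodic.
At θ = 2 the one-sided limits are φ(2^-) = -8 and φ(2^+) = -6.
By Dirichlet's theorem the series converges to their average, [(-8) + (-6)]/2 = -7.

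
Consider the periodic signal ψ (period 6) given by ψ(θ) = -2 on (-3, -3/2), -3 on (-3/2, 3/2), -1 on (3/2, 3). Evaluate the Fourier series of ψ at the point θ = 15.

-3/2

θ = 15 differs from θ = 3 by 2 full period(s), and the series is 6-periodic.
At θ = 3 the one-sided limits are ψ(3^-) = -1 and ψ(3^+) = -2.
By Dirichlet's theorem the series converges to their average, [(-1) + (-2)]/2 = -3/2.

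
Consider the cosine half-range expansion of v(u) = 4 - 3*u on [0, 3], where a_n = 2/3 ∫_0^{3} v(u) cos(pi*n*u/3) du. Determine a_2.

a_2 = 2/3 ∫_0^{3} (4 - 3*u) cos(2*pi*u/3) du.
Integrating by parts (boundary term plus one more integral), an antiderivative of (4 - 3*u) cos(2*pi*u/3) is -9*u*sin(2*pi*u/3)/(2*pi) + 6*sin(2*pi*u/3)/pi - 27*cos(2*pi*u/3)/(4*pi**2); evaluating from 0 to 3: ∫_{0}^{3} (4 - 3*u) cos(2*pi*u/3) du = (-27/(4*pi**2)) - (-27/(4*pi**2)) = 0.
Hence a_2 = (2/3)·(0) = 0.

0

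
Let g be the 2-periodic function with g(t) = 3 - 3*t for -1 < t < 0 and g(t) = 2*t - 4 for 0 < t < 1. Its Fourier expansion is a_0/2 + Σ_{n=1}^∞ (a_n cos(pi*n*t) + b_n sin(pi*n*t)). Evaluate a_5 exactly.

a_5 = ∫_{-1}^{1} g(t) cos(5*pi*t) dt.
Split the integral at the breakpoints.
Integrating by parts (boundary term plus one more integral), an antiderivative of (3 - 3*t) cos(5*pi*t) is -3*t*sin(5*pi*t)/(5*pi) + 3*sin(5*pi*t)/(5*pi) - 3*cos(5*pi*t)/(25*pi**2); evaluating from -1 to 0: ∫_{-1}^{0} (3 - 3*t) cos(5*pi*t) dt = (-3/(25*pi**2)) - (3/(25*pi**2)) = -6/(25*pi**2).
Integrating by parts (boundary term plus one more integral), an antiderivative of (2*t - 4) cos(5*pi*t) is 2*t*sin(5*pi*t)/(5*pi) - 4*sin(5*pi*t)/(5*pi) + 2*cos(5*pi*t)/(25*pi**2); evaluating from 0 to 1: ∫_{0}^{1} (2*t - 4) cos(5*pi*t) dt = (-2/(25*pi**2)) - (2/(25*pi**2)) = -4/(25*pi**2).
Summing the pieces gives a_5 = -2/(5*pi**2).

-2/(5*pi**2)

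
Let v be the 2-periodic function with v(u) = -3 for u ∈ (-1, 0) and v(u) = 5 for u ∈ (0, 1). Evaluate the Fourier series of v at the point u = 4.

u = 4 differs from u = 0 by 2 full period(s), and the series is 2-periodic.
At u = 0 the one-sided limits are v(0^-) = -3 and v(0^+) = 5.
By Dirichlet's theorem the series converges to their average, [(-3) + (5)]/2 = 1.

1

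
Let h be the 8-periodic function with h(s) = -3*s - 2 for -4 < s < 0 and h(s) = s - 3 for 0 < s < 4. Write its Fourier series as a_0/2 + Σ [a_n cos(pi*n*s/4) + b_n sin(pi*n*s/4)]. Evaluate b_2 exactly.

4/pi

b_2 = 1/4 ∫_{-4}^{4} h(s) sin(pi*s/2) ds.
Split the integral at the breakpoints.
Integrating by parts (boundary term plus one more integral), an antiderivative of (-3*s - 2) sin(pi*s/2) is 6*s*cos(pi*s/2)/pi - 12*sin(pi*s/2)/pi**2 + 4*cos(pi*s/2)/pi; evaluating from -4 to 0: ∫_{-4}^{0} (-3*s - 2) sin(pi*s/2) ds = (4/pi) - (-20/pi) = 24/pi.
Integrating by parts (boundary term plus one more integral), an antiderivative of (s - 3) sin(pi*s/2) is -2*s*cos(pi*s/2)/pi + 4*sin(pi*s/2)/pi**2 + 6*cos(pi*s/2)/pi; evaluating from 0 to 4: ∫_{0}^{4} (s - 3) sin(pi*s/2) ds = (-2/pi) - (6/pi) = -8/pi.
Summing the pieces and multiplying by (1/4) gives b_2 = 4/pi.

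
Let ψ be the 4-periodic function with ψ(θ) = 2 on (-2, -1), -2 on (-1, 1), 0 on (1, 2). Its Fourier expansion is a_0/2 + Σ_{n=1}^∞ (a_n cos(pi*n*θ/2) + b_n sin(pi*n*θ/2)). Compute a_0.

-1

a_0 = 1/2 ∫_{-2}^{2} ψ(θ) dθ = 1/2 · (-2) = -1.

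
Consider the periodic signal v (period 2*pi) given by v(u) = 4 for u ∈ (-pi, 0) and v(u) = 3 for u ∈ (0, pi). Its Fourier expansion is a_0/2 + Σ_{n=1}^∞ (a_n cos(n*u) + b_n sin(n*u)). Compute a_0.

7

a_0 = 1/pi ∫_{-pi}^{pi} v(u) du = 1/pi · (7*pi) = 7.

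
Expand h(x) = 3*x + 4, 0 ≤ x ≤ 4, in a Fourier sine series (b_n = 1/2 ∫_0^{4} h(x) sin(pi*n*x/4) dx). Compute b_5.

8/pi

b_5 = 1/2 ∫_0^{4} (3*x + 4) sin(5*pi*x/4) dx.
Integrating by parts (boundary term plus one more integral), an antiderivative of (3*x + 4) sin(5*pi*x/4) is -12*x*cos(5*pi*x/4)/(5*pi) + 48*sin(5*pi*x/4)/(25*pi**2) - 16*cos(5*pi*x/4)/(5*pi); evaluating from 0 to 4: ∫_{0}^{4} (3*x + 4) sin(5*pi*x/4) dx = (64/(5*pi)) - (-16/(5*pi)) = 16/pi.
Hence b_5 = (1/2)·(16/pi) = 8/pi.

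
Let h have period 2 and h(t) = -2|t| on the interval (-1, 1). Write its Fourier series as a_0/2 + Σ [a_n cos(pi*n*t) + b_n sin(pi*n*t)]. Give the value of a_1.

a_1 = ∫_{-1}^{1} h(t) cos(pi*t) dt.
h is even and cos(pi*t) is even, so the integrand is even and a_1 = 2 ∫_0^{1} h(t) cos(pi*t) dt.
Integrating by parts (boundary term plus one more integral), an antiderivative of (-2*t) cos(pi*t) is -2*t*sin(pi*t)/pi - 2*cos(pi*t)/pi**2; evaluating from 0 to 1: ∫_{0}^{1} (-2*t) cos(pi*t) dt = (2/pi**2) - (-2/pi**2) = 4/pi**2.
Hence a_1 = 2·(4/pi**2) = 8/pi**2.

8/pi**2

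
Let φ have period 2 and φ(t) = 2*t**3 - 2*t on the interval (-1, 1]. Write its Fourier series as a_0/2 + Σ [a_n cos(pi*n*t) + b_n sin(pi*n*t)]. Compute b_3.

-8/(9*pi**3)

b_3 = ∫_{-1}^{1} φ(t) sin(3*pi*t) dt.
φ is odd and sin(3*pi*t) is odd, so the integrand is even and b_3 = 2 ∫_0^{1} φ(t) sin(3*pi*t) dt.
Integrating by parts three times (tabular method), an antiderivative of (2*t**3 - 2*t) sin(3*pi*t) is -2*t**3*cos(3*pi*t)/(3*pi) + 2*t**2*sin(3*pi*t)/(3*pi**2) + 4*t*cos(3*pi*t)/(9*pi**3) + 2*t*cos(3*pi*t)/(3*pi) - 2*sin(3*pi*t)/(9*pi**2) - 4*sin(3*pi*t)/(27*pi**4); evaluating from 0 to 1: ∫_{0}^{1} (2*t**3 - 2*t) sin(3*pi*t) dt = (-4/(9*pi**3)) - (0) = -4/(9*pi**3).
Hence b_3 = 2·(-4/(9*pi**3)) = -8/(9*pi**3).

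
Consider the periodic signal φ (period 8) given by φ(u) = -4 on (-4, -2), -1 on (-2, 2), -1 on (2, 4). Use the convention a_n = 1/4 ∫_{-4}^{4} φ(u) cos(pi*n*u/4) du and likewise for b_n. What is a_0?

a_0 = 1/4 ∫_{-4}^{4} φ(u) du = 1/4 · (-14) = -7/2.

-7/2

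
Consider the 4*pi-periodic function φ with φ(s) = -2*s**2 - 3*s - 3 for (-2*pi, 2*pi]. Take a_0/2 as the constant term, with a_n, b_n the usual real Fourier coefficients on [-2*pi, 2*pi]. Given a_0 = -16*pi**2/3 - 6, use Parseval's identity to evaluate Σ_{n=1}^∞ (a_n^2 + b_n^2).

pi**2*(24 + 512*pi**2/45)

Parseval: a_0^2/2 + Σ_{n≥1} (a_n^2+b_n^2) = (1/(2*pi)) ∫_{-2*pi}^{2*pi} φ(s)^2 ds = 18 + 56*pi**2 + 128*pi**4/5.
Subtract a_0^2/2 = 2*(9 + 8*pi**2)**2/9: Σ (a_n^2+b_n^2) = pi**2*(24 + 512*pi**2/45).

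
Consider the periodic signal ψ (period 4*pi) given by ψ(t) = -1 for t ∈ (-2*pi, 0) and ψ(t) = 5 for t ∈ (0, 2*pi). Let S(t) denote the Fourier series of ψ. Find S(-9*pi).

t = -9*pi differs from t = -pi by -2 full period(s), and the series is 4*pi-periodic.
ψ is continuous at t = -pi with value -1, so the series converges to -1 there.

-1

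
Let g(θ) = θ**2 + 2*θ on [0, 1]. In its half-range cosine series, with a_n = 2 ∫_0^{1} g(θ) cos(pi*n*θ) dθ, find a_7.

-12/(49*pi**2)

a_7 = 2 ∫_0^{1} (θ**2 + 2*θ) cos(7*pi*θ) dθ.
Integrating by parts twice (tabular method), an antiderivative of (θ**2 + 2*θ) cos(7*pi*θ) is θ**2*sin(7*pi*θ)/(7*pi) + 2*θ*sin(7*pi*θ)/(7*pi) + 2*θ*cos(7*pi*θ)/(49*pi**2) - 2*sin(7*pi*θ)/(343*pi**3) + 2*cos(7*pi*θ)/(49*pi**2); evaluating from 0 to 1: ∫_{0}^{1} (θ**2 + 2*θ) cos(7*pi*θ) dθ = (-4/(49*pi**2)) - (2/(49*pi**2)) = -6/(49*pi**2).
Hence a_7 = 2·(-6/(49*pi**2)) = -12/(49*pi**2).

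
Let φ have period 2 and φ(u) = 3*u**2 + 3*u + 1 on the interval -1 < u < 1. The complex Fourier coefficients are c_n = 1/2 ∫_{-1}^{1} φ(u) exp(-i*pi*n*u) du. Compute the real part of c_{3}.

-2/(3*pi**2)

Since φ is real-valued, Re(c_{3}) = 1/2 ∫_{-1}^{1} φ(u) cos(3*pi*u) du = a_{3}/2.
Integrating by parts twice (tabular method), an antiderivative of (3*u**2 + 3*u + 1) cos(3*pi*u) is u**2*sin(3*pi*u)/pi + u*sin(3*pi*u)/pi + 2*u*cos(3*pi*u)/(3*pi**2) - 2*sin(3*pi*u)/(9*pi**3) + sin(3*pi*u)/(3*pi) + cos(3*pi*u)/(3*pi**2); evaluating from -1 to 1: ∫_{-1}^{1} (3*u**2 + 3*u + 1) cos(3*pi*u) du = (-1/pi**2) - (1/(3*pi**2)) = -4/(3*pi**2).
Hence Re(c_{3}) = (1/2)·(-4/(3*pi**2)) = -2/(3*pi**2).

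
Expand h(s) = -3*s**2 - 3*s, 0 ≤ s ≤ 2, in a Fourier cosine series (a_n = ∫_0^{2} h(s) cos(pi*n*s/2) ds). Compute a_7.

72/(49*pi**2)

a_7 = ∫_0^{2} (-3*s**2 - 3*s) cos(7*pi*s/2) ds.
Integrating by parts twice (tabular method), an antiderivative of (-3*s**2 - 3*s) cos(7*pi*s/2) is -6*s**2*sin(7*pi*s/2)/(7*pi) - 6*s*sin(7*pi*s/2)/(7*pi) - 24*s*cos(7*pi*s/2)/(49*pi**2) + 48*sin(7*pi*s/2)/(343*pi**3) - 12*cos(7*pi*s/2)/(49*pi**2); evaluating from 0 to 2: ∫_{0}^{2} (-3*s**2 - 3*s) cos(7*pi*s/2) ds = (60/(49*pi**2)) - (-12/(49*pi**2)) = 72/(49*pi**2).
Hence a_7 = 72/(49*pi**2).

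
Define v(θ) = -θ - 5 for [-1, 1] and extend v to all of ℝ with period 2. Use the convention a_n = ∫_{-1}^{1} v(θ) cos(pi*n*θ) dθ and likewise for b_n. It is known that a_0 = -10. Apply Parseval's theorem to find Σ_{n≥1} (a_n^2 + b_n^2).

2/3

Parseval: a_0^2/2 + Σ_{n≥1} (a_n^2+b_n^2) = ∫_{-1}^{1} v(θ)^2 dθ = 152/3.
Subtract a_0^2/2 = 50: Σ (a_n^2+b_n^2) = 2/3.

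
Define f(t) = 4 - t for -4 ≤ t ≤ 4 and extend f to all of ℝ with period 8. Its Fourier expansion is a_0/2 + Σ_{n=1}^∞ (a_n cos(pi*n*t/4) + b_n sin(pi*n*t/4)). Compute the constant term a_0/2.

a_0 = 1/4 ∫_{-4}^{4} f(t) dt = 1/4 · (32) = 8.
So the constant term a_0/2 = 4.

4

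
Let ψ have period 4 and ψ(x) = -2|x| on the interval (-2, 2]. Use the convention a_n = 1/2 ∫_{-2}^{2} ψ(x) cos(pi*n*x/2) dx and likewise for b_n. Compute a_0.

a_0 = 1/2 ∫_{-2}^{2} ψ(x) dx = 1/2 · (-8) = -4.

-4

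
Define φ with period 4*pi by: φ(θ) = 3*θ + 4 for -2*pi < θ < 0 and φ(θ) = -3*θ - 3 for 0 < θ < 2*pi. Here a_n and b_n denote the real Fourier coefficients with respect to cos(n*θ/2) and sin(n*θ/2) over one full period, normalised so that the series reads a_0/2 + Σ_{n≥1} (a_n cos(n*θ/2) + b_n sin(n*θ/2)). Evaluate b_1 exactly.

b_1 = (1/(2*pi)) ∫_{-2*pi}^{2*pi} φ(θ) sin(θ/2) dθ.
Split the integral at the breakpoints.
Integrating by parts (boundary term plus one more integral), an antiderivative of (3*θ + 4) sin(θ/2) is -6*θ*cos(θ/2) + 12*sin(θ/2) - 8*cos(θ/2); evaluating from -2*pi to 0: ∫_{-2*pi}^{0} (3*θ + 4) sin(θ/2) dθ = (-8) - (8 - 12*pi) = -16 + 12*pi.
Integrating by parts (boundary term plus one more integral), an antiderivative of (-3*θ - 3) sin(θ/2) is 6*θ*cos(θ/2) - 12*sin(θ/2) + 6*cos(θ/2); evaluating from 0 to 2*pi: ∫_{0}^{2*pi} (-3*θ - 3) sin(θ/2) dθ = (-12*pi - 6) - (6) = -12*pi - 12.
Summing the pieces and multiplying by (1/(2*pi)) gives b_1 = -14/pi.

-14/pi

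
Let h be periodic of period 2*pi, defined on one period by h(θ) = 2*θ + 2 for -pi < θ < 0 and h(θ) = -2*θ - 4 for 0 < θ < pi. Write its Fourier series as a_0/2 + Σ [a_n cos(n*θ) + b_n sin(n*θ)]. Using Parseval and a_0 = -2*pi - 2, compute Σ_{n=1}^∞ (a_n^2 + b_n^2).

2*pi**2/3 + 18

Parseval: a_0^2/2 + Σ_{n≥1} (a_n^2+b_n^2) = 1/pi ∫_{-pi}^{pi} h(θ)^2 dθ = 4*pi + 20 + 8*pi**2/3.
Subtract a_0^2/2 = 2*(1 + pi)**2: Σ (a_n^2+b_n^2) = 2*pi**2/3 + 18.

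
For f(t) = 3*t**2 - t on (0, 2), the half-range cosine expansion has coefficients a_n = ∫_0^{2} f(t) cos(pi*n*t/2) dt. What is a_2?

12/pi**2

a_2 = ∫_0^{2} (3*t**2 - t) cos(pi*t) dt.
Integrating by parts twice (tabular method), an antiderivative of (3*t**2 - t) cos(pi*t) is 3*t**2*sin(pi*t)/pi - t*sin(pi*t)/pi + 6*t*cos(pi*t)/pi**2 - 6*sin(pi*t)/pi**3 - cos(pi*t)/pi**2; evaluating from 0 to 2: ∫_{0}^{2} (3*t**2 - t) cos(pi*t) dt = (11/pi**2) - (-1/pi**2) = 12/pi**2.
Hence a_2 = 12/pi**2.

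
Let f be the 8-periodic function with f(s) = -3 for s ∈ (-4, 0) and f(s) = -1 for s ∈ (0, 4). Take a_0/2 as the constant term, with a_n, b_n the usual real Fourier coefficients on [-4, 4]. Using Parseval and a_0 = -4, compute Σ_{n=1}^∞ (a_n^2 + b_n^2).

2

Parseval: a_0^2/2 + Σ_{n≥1} (a_n^2+b_n^2) = 1/4 ∫_{-4}^{4} f(s)^2 ds = 10.
Subtract a_0^2/2 = 8: Σ (a_n^2+b_n^2) = 2.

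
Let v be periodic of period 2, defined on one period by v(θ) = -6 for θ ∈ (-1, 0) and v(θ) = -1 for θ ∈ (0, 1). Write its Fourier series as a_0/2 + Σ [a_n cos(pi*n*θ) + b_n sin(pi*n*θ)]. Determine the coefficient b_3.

10/(3*pi)

b_3 = ∫_{-1}^{1} v(θ) sin(3*pi*θ) dθ.
Split the integral at the breakpoints.
Directly, an antiderivative of (-6) sin(3*pi*θ) is 2*cos(3*pi*θ)/pi; evaluating from -1 to 0: ∫_{-1}^{0} (-6) sin(3*pi*θ) dθ = (2/pi) - (-2/pi) = 4/pi.
Directly, an antiderivative of (-1) sin(3*pi*θ) is cos(3*pi*θ)/(3*pi); evaluating from 0 to 1: ∫_{0}^{1} (-1) sin(3*pi*θ) dθ = (-1/(3*pi)) - (1/(3*pi)) = -2/(3*pi).
Summing the pieces gives b_3 = 10/(3*pi).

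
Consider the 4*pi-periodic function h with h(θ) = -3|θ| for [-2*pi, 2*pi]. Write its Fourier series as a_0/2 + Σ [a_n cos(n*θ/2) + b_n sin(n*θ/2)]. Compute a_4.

0

a_4 = (1/(2*pi)) ∫_{-2*pi}^{2*pi} h(θ) cos(2*θ) dθ.
h is even and cos(2*θ) is even, so the integrand is even and a_4 = 1/pi ∫_0^{2*pi} h(θ) cos(2*θ) dθ.
Integrating by parts (boundary term plus one more integral), an antiderivative of (-3*θ) cos(2*θ) is -3*θ*sin(2*θ)/2 - 3*cos(2*θ)/4; evaluating from 0 to 2*pi: ∫_{0}^{2*pi} (-3*θ) cos(2*θ) dθ = (-3/4) - (-3/4) = 0.
Hence a_4 = (1/pi)·(0) = 0.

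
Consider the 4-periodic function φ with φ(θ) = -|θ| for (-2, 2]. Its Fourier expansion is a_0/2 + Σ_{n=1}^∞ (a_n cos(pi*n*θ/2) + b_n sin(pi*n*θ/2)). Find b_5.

0

b_5 = 1/2 ∫_{-2}^{2} φ(θ) sin(5*pi*θ/2) dθ.
φ is even and sin(5*pi*θ/2) is odd, so the integrand is odd over a symmetric interval and the integral vanishes.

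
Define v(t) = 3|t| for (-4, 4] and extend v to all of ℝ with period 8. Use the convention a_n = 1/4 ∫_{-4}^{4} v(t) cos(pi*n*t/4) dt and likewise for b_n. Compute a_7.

a_7 = 1/4 ∫_{-4}^{4} v(t) cos(7*pi*t/4) dt.
v is even and cos(7*pi*t/4) is even, so the integrand is even and a_7 = 1/2 ∫_0^{4} v(t) cos(7*pi*t/4) dt.
Integrating by parts (boundary term plus one more integral), an antiderivative of (3*t) cos(7*pi*t/4) is 12*t*sin(7*pi*t/4)/(7*pi) + 48*cos(7*pi*t/4)/(49*pi**2); evaluating from 0 to 4: ∫_{0}^{4} (3*t) cos(7*pi*t/4) dt = (-48/(49*pi**2)) - (48/(49*pi**2)) = -96/(49*pi**2).
Hence a_7 = (1/2)·(-96/(49*pi**2)) = -48/(49*pi**2).

-48/(49*pi**2)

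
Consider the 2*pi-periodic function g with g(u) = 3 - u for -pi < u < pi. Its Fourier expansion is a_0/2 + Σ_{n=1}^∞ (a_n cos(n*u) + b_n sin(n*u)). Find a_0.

a_0 = 1/pi ∫_{-pi}^{pi} g(u) du = 1/pi · (6*pi) = 6.

6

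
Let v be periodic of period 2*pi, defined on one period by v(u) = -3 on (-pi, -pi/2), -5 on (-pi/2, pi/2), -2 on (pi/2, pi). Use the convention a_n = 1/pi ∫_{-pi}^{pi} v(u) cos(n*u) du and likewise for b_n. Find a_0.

-15/2

a_0 = 1/pi ∫_{-pi}^{pi} v(u) du = 1/pi · (-15*pi/2) = -15/2.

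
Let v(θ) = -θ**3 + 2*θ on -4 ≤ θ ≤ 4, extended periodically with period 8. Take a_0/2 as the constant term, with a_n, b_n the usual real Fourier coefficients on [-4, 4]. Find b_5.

b_5 = 1/4 ∫_{-4}^{4} v(θ) sin(5*pi*θ/4) dθ.
v is odd and sin(5*pi*θ/4) is odd, so the integrand is even and b_5 = 1/2 ∫_0^{4} v(θ) sin(5*pi*θ/4) dθ.
Integrating by parts three times (tabular method), an antiderivative of (-θ**3 + 2*θ) sin(5*pi*θ/4) is 4*θ**3*cos(5*pi*θ/4)/(5*pi) - 48*θ**2*sin(5*pi*θ/4)/(25*pi**2) - 8*θ*cos(5*pi*θ/4)/(5*pi) - 384*θ*cos(5*pi*θ/4)/(125*pi**3) + 1536*sin(5*pi*θ/4)/(625*pi**4) + 32*sin(5*pi*θ/4)/(25*pi**2); evaluating from 0 to 4: ∫_{0}^{4} (-θ**3 + 2*θ) sin(5*pi*θ/4) dθ = (32*(48 - 175*pi**2)/(125*pi**3)) - (0) = 32*(48 - 175*pi**2)/(125*pi**3).
Hence b_5 = (1/2)·(32*(48 - 175*pi**2)/(125*pi**3)) = 16*(48 - 175*pi**2)/(125*pi**3).

16*(48 - 175*pi**2)/(125*pi**3)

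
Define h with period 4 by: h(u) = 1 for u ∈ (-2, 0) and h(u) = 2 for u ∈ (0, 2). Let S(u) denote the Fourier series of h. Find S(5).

u = 5 differs from u = 1 by 1 full period(s), and the series is 4-periodic.
h is continuous at u = 1 with value 2, so the series converges to 2 there.

2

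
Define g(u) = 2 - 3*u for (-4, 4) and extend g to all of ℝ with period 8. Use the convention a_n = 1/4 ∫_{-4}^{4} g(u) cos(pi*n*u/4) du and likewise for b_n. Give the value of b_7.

b_7 = 1/4 ∫_{-4}^{4} g(u) sin(7*pi*u/4) du.
Integrating by parts (boundary term plus one more integral), an antiderivative of (2 - 3*u) sin(7*pi*u/4) is 12*u*cos(7*pi*u/4)/(7*pi) - 48*sin(7*pi*u/4)/(49*pi**2) - 8*cos(7*pi*u/4)/(7*pi); evaluating from -4 to 4: ∫_{-4}^{4} (2 - 3*u) sin(7*pi*u/4) du = (-40/(7*pi)) - (8/pi) = -96/(7*pi).
Hence b_7 = (1/4)·(-96/(7*pi)) = -24/(7*pi).

-24/(7*pi)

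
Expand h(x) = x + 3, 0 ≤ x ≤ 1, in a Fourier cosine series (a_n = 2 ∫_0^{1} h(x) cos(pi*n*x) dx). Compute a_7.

-4/(49*pi**2)

a_7 = 2 ∫_0^{1} (x + 3) cos(7*pi*x) dx.
Integrating by parts (boundary term plus one more integral), an antiderivative of (x + 3) cos(7*pi*x) is x*sin(7*pi*x)/(7*pi) + 3*sin(7*pi*x)/(7*pi) + cos(7*pi*x)/(49*pi**2); evaluating from 0 to 1: ∫_{0}^{1} (x + 3) cos(7*pi*x) dx = (-1/(49*pi**2)) - (1/(49*pi**2)) = -2/(49*pi**2).
Hence a_7 = 2·(-2/(49*pi**2)) = -4/(49*pi**2).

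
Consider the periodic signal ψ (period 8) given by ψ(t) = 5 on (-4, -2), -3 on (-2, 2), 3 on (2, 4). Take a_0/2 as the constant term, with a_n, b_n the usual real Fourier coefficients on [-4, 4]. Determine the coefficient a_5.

a_5 = 1/4 ∫_{-4}^{4} ψ(t) cos(5*pi*t/4) dt.
Split the integral at the breakpoints.
Directly, an antiderivative of (5) cos(5*pi*t/4) is 4*sin(5*pi*t/4)/pi; evaluating from -4 to -2: ∫_{-4}^{-2} (5) cos(5*pi*t/4) dt = (-4/pi) - (0) = -4/pi.
Directly, an antiderivative of (-3) cos(5*pi*t/4) is -12*sin(5*pi*t/4)/(5*pi); evaluating from -2 to 2: ∫_{-2}^{2} (-3) cos(5*pi*t/4) dt = (-12/(5*pi)) - (12/(5*pi)) = -24/(5*pi).
Directly, an antiderivative of (3) cos(5*pi*t/4) is 12*sin(5*pi*t/4)/(5*pi); evaluating from 2 to 4: ∫_{2}^{4} (3) cos(5*pi*t/4) dt = (0) - (12/(5*pi)) = -12/(5*pi).
Summing the pieces and multiplying by (1/4) gives a_5 = -14/(5*pi).

-14/(5*pi)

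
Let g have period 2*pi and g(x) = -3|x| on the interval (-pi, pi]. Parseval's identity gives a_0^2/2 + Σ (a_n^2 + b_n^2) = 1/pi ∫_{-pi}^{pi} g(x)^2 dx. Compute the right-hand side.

1/pi ∫_{-pi}^{pi} g(x)^2 dx = 1/pi · (6*pi**3) = 6*pi**2.

6*pi**2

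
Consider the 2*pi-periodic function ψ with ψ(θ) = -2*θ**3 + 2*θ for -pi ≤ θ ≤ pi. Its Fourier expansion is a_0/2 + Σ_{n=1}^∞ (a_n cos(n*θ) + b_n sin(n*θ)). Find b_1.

28 - 4*pi**2

b_1 = 1/pi ∫_{-pi}^{pi} ψ(θ) sin(θ) dθ.
ψ is odd and sin(θ) is odd, so the integrand is even and b_1 = 2/pi ∫_0^{pi} ψ(θ) sin(θ) dθ.
Integrating by parts three times (tabular method), an antiderivative of (-2*θ**3 + 2*θ) sin(θ) is 2*θ**3*cos(θ) - 6*θ**2*sin(θ) - 14*θ*cos(θ) + 14*sin(θ); evaluating from 0 to pi: ∫_{0}^{pi} (-2*θ**3 + 2*θ) sin(θ) dθ = (2*pi*(7 - pi**2)) - (0) = 2*pi*(7 - pi**2).
Hence b_1 = (2/pi)·(2*pi*(7 - pi**2)) = 28 - 4*pi**2.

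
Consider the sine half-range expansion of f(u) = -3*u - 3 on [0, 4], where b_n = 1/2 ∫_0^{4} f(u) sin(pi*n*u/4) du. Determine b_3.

-12/pi

b_3 = 1/2 ∫_0^{4} (-3*u - 3) sin(3*pi*u/4) du.
Integrating by parts (boundary term plus one more integral), an antiderivative of (-3*u - 3) sin(3*pi*u/4) is 4*u*cos(3*pi*u/4)/pi - 16*sin(3*pi*u/4)/(3*pi**2) + 4*cos(3*pi*u/4)/pi; evaluating from 0 to 4: ∫_{0}^{4} (-3*u - 3) sin(3*pi*u/4) du = (-20/pi) - (4/pi) = -24/pi.
Hence b_3 = (1/2)·(-24/pi) = -12/pi.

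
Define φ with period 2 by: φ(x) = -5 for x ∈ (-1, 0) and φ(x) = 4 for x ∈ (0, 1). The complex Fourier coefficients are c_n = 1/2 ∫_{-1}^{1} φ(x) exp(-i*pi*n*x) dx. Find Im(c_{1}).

-9/pi

Since φ is real-valued, Im(c_{1}) = -1/2 ∫_{-1}^{1} φ(x) sin(pi*x) dx = -b_{1}/2.
Split the integral at the breakpoints.
Directly, an antiderivative of (-5) sin(pi*x) is 5*cos(pi*x)/pi; evaluating from -1 to 0: ∫_{-1}^{0} (-5) sin(pi*x) dx = (5/pi) - (-5/pi) = 10/pi.
Directly, an antiderivative of (4) sin(pi*x) is -4*cos(pi*x)/pi; evaluating from 0 to 1: ∫_{0}^{1} (4) sin(pi*x) dx = (4/pi) - (-4/pi) = 8/pi.
So ∫_{-1}^{1} φ(x) sin(pi*x) dx = 18/pi.
Hence Im(c_{1}) = (-1/2)·(18/pi) = -9/pi.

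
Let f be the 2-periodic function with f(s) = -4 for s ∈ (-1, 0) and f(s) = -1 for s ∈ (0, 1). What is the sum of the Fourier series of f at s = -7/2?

-1

s = -7/2 differs from s = 1/2 by -2 full period(s), and the series is 2-periodic.
f is continuous at s = 1/2 with value -1, so the series converges to -1 there.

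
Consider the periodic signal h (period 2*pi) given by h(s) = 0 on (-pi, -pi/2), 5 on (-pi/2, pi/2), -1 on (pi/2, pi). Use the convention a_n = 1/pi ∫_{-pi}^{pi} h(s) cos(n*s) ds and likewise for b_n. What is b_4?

0

b_4 = 1/pi ∫_{-pi}^{pi} h(s) sin(4*s) ds.
Split the integral at the breakpoints.
∫_{-pi}^{-pi/2} (0) sin(4*s) ds = 0.
Directly, an antiderivative of (5) sin(4*s) is -5*cos(4*s)/4; evaluating from -pi/2 to pi/2: ∫_{-pi/2}^{pi/2} (5) sin(4*s) ds = (-5/4) - (-5/4) = 0.
Directly, an antiderivative of (-1) sin(4*s) is cos(4*s)/4; evaluating from pi/2 to pi: ∫_{pi/2}^{pi} (-1) sin(4*s) ds = (1/4) - (1/4) = 0.
Summing the pieces and multiplying by (1/pi) gives b_4 = 0.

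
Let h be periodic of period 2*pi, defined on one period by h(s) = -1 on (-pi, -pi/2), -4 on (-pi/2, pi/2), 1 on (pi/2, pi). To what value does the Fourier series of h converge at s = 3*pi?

s = 3*pi differs from s = pi by 1 full period(s), and the series is 2*pi-periodic.
At s = pi the one-sided limits are h(pi^-) = 1 and h(pi^+) = -1.
By Dirichlet's theorem the series converges to their average, [(1) + (-1)]/2 = 0.

0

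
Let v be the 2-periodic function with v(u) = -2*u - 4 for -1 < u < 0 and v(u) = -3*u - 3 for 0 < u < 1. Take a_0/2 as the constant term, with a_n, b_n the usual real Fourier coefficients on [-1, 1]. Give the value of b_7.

b_7 = ∫_{-1}^{1} v(u) sin(7*pi*u) du.
Split the integral at the breakpoints.
Integrating by parts (boundary term plus one more integral), an antiderivative of (-2*u - 4) sin(7*pi*u) is 2*u*cos(7*pi*u)/(7*pi) - 2*sin(7*pi*u)/(49*pi**2) + 4*cos(7*pi*u)/(7*pi); evaluating from -1 to 0: ∫_{-1}^{0} (-2*u - 4) sin(7*pi*u) du = (4/(7*pi)) - (-2/(7*pi)) = 6/(7*pi).
Integrating by parts (boundary term plus one more integral), an antiderivative of (-3*u - 3) sin(7*pi*u) is 3*u*cos(7*pi*u)/(7*pi) - 3*sin(7*pi*u)/(49*pi**2) + 3*cos(7*pi*u)/(7*pi); evaluating from 0 to 1: ∫_{0}^{1} (-3*u - 3) sin(7*pi*u) du = (-6/(7*pi)) - (3/(7*pi)) = -9/(7*pi).
Summing the pieces gives b_7 = -3/(7*pi).

-3/(7*pi)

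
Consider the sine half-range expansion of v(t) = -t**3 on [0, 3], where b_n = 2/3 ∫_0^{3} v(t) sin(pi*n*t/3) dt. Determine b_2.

-81/(2*pi**3) + 27/pi

b_2 = 2/3 ∫_0^{3} (-t**3) sin(2*pi*t/3) dt.
Integrating by parts three times (tabular method), an antiderivative of (-t**3) sin(2*pi*t/3) is 3*t**3*cos(2*pi*t/3)/(2*pi) - 27*t**2*sin(2*pi*t/3)/(4*pi**2) - 81*t*cos(2*pi*t/3)/(4*pi**3) + 243*sin(2*pi*t/3)/(8*pi**4); evaluating from 0 to 3: ∫_{0}^{3} (-t**3) sin(2*pi*t/3) dt = (81*(-3 + 2*pi**2)/(4*pi**3)) - (0) = 81*(-3 + 2*pi**2)/(4*pi**3).
Hence b_2 = (2/3)·(81*(-3 + 2*pi**2)/(4*pi**3)) = -81/(2*pi**3) + 27/pi.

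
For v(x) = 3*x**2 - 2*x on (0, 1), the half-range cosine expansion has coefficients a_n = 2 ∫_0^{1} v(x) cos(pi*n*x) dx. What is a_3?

a_3 = 2 ∫_0^{1} (3*x**2 - 2*x) cos(3*pi*x) dx.
Integrating by parts twice (tabular method), an antiderivative of (3*x**2 - 2*x) cos(3*pi*x) is x**2*sin(3*pi*x)/pi - 2*x*sin(3*pi*x)/(3*pi) + 2*x*cos(3*pi*x)/(3*pi**2) - 2*sin(3*pi*x)/(9*pi**3) - 2*cos(3*pi*x)/(9*pi**2); evaluating from 0 to 1: ∫_{0}^{1} (3*x**2 - 2*x) cos(3*pi*x) dx = (-4/(9*pi**2)) - (-2/(9*pi**2)) = -2/(9*pi**2).
Hence a_3 = 2·(-2/(9*pi**2)) = -4/(9*pi**2).

-4/(9*pi**2)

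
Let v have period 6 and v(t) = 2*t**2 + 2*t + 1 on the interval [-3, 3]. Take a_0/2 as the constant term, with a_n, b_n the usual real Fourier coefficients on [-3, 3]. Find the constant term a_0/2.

a_0 = 1/3 ∫_{-3}^{3} v(t) dt = 1/3 · (42) = 14.
So the constant term a_0/2 = 7.

7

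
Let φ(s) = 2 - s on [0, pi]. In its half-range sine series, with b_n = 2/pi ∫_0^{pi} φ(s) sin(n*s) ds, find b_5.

2*(4 - pi)/(5*pi)

b_5 = 2/pi ∫_0^{pi} (2 - s) sin(5*s) ds.
Integrating by parts (boundary term plus one more integral), an antiderivative of (2 - s) sin(5*s) is s*cos(5*s)/5 - sin(5*s)/25 - 2*cos(5*s)/5; evaluating from 0 to pi: ∫_{0}^{pi} (2 - s) sin(5*s) ds = (2/5 - pi/5) - (-2/5) = 4/5 - pi/5.
Hence b_5 = (2/pi)·(4/5 - pi/5) = 2*(4 - pi)/(5*pi).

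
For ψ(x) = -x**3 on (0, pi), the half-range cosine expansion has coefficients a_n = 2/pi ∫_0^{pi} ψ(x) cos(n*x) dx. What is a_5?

a_5 = 2/pi ∫_0^{pi} (-x**3) cos(5*x) dx.
Integrating by parts three times (tabular method), an antiderivative of (-x**3) cos(5*x) is -x**3*sin(5*x)/5 - 3*x**2*cos(5*x)/25 + 6*x*sin(5*x)/125 + 6*cos(5*x)/625; evaluating from 0 to pi: ∫_{0}^{pi} (-x**3) cos(5*x) dx = (-6/625 + 3*pi**2/25) - (6/625) = -12/625 + 3*pi**2/25.
Hence a_5 = (2/pi)·(-12/625 + 3*pi**2/25) = 6*(-4 + 25*pi**2)/(625*pi).

6*(-4 + 25*pi**2)/(625*pi)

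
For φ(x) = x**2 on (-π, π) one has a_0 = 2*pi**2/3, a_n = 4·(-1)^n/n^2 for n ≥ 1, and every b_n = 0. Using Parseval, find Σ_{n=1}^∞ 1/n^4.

Parseval: a_0^2/2 + Σ a_n^2 = (1/π) ∫_{-π}^{π} φ(x)^2 dx = 2*pi**4/5.
Subtract a_0^2/2 = 2*pi**4/9: Σ a_n^2 = 8*pi**4/45.
Since a_n^2 = 16/n^4, Σ 1/n^4 = pi**4/90.

pi**4/90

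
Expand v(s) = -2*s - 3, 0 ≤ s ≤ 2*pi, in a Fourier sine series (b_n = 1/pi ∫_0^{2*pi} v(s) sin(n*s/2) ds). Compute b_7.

4*(-2*pi - 3)/(7*pi)

b_7 = 1/pi ∫_0^{2*pi} (-2*s - 3) sin(7*s/2) ds.
Integrating by parts (boundary term plus one more integral), an antiderivative of (-2*s - 3) sin(7*s/2) is 4*s*cos(7*s/2)/7 - 8*sin(7*s/2)/49 + 6*cos(7*s/2)/7; evaluating from 0 to 2*pi: ∫_{0}^{2*pi} (-2*s - 3) sin(7*s/2) ds = (-8*pi/7 - 6/7) - (6/7) = -8*pi/7 - 12/7.
Hence b_7 = (1/pi)·(-8*pi/7 - 12/7) = 4*(-2*pi - 3)/(7*pi).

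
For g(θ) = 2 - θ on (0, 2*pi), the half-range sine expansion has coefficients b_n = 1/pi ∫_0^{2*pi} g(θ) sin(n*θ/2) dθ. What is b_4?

1

b_4 = 1/pi ∫_0^{2*pi} (2 - θ) sin(2*θ) dθ.
Integrating by parts (boundary term plus one more integral), an antiderivative of (2 - θ) sin(2*θ) is θ*cos(2*θ)/2 - sin(2*θ)/4 - cos(2*θ); evaluating from 0 to 2*pi: ∫_{0}^{2*pi} (2 - θ) sin(2*θ) dθ = (-1 + pi) - (-1) = pi.
Hence b_4 = (1/pi)·(pi) = 1.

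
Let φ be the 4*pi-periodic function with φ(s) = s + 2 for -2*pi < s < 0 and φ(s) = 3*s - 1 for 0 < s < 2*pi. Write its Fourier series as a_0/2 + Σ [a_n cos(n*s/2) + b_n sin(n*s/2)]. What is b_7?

b_7 = (1/(2*pi)) ∫_{-2*pi}^{2*pi} φ(s) sin(7*s/2) ds.
Split the integral at the breakpoints.
Integrating by parts (boundary term plus one more integral), an antiderivative of (s + 2) sin(7*s/2) is -2*s*cos(7*s/2)/7 + 4*sin(7*s/2)/49 - 4*cos(7*s/2)/7; evaluating from -2*pi to 0: ∫_{-2*pi}^{0} (s + 2) sin(7*s/2) ds = (-4/7) - (4/7 - 4*pi/7) = -8/7 + 4*pi/7.
Integrating by parts (boundary term plus one more integral), an antiderivative of (3*s - 1) sin(7*s/2) is -6*s*cos(7*s/2)/7 + 12*sin(7*s/2)/49 + 2*cos(7*s/2)/7; evaluating from 0 to 2*pi: ∫_{0}^{2*pi} (3*s - 1) sin(7*s/2) ds = (-2/7 + 12*pi/7) - (2/7) = -4/7 + 12*pi/7.
Summing the pieces and multiplying by (1/(2*pi)) gives b_7 = 2*(-3 + 4*pi)/(7*pi).

2*(-3 + 4*pi)/(7*pi)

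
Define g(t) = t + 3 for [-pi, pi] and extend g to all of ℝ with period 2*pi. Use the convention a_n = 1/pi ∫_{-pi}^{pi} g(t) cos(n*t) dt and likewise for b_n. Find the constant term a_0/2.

a_0 = 1/pi ∫_{-pi}^{pi} g(t) dt = 1/pi · (6*pi) = 6.
So the constant term a_0/2 = 3.

3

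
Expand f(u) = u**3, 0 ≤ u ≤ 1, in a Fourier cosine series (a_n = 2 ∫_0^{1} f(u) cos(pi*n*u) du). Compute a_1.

6*(4 - pi**2)/pi**4

a_1 = 2 ∫_0^{1} (u**3) cos(pi*u) du.
Integrating by parts three times (tabular method), an antiderivative of (u**3) cos(pi*u) is u**3*sin(pi*u)/pi + 3*u**2*cos(pi*u)/pi**2 - 6*u*sin(pi*u)/pi**3 - 6*cos(pi*u)/pi**4; evaluating from 0 to 1: ∫_{0}^{1} (u**3) cos(pi*u) du = (3*(2 - pi**2)/pi**4) - (-6/pi**4) = 3*(4 - pi**2)/pi**4.
Hence a_1 = 2·(3*(4 - pi**2)/pi**4) = 6*(4 - pi**2)/pi**4.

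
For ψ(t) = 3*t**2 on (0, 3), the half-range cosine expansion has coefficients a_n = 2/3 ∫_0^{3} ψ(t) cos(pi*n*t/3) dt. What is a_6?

a_6 = 2/3 ∫_0^{3} (3*t**2) cos(2*pi*t) dt.
Integrating by parts twice (tabular method), an antiderivative of (3*t**2) cos(2*pi*t) is 3*t**2*sin(2*pi*t)/(2*pi) + 3*t*cos(2*pi*t)/(2*pi**2) - 3*sin(2*pi*t)/(4*pi**3); evaluating from 0 to 3: ∫_{0}^{3} (3*t**2) cos(2*pi*t) dt = (9/(2*pi**2)) - (0) = 9/(2*pi**2).
Hence a_6 = (2/3)·(9/(2*pi**2)) = 3/pi**2.

3/pi**2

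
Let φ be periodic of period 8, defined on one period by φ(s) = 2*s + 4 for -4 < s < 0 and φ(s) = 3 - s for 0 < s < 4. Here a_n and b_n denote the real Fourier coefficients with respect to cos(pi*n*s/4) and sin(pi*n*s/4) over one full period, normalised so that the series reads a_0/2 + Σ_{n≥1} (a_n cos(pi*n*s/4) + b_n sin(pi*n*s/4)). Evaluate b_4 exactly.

-1/pi

b_4 = 1/4 ∫_{-4}^{4} φ(s) sin(pi*s) ds.
Split the integral at the breakpoints.
Integrating by parts (boundary term plus one more integral), an antiderivative of (2*s + 4) sin(pi*s) is -2*s*cos(pi*s)/pi + 2*sin(pi*s)/pi**2 - 4*cos(pi*s)/pi; evaluating from -4 to 0: ∫_{-4}^{0} (2*s + 4) sin(pi*s) ds = (-4/pi) - (4/pi) = -8/pi.
Integrating by parts (boundary term plus one more integral), an antiderivative of (3 - s) sin(pi*s) is s*cos(pi*s)/pi - sin(pi*s)/pi**2 - 3*cos(pi*s)/pi; evaluating from 0 to 4: ∫_{0}^{4} (3 - s) sin(pi*s) ds = (1/pi) - (-3/pi) = 4/pi.
Summing the pieces and multiplying by (1/4) gives b_4 = -1/pi.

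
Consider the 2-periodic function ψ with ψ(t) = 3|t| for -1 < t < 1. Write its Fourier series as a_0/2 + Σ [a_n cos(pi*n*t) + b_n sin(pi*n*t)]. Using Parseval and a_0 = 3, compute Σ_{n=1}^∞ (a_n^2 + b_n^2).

Parseval: a_0^2/2 + Σ_{n≥1} (a_n^2+b_n^2) = ∫_{-1}^{1} ψ(t)^2 dt = 6.
Subtract a_0^2/2 = 9/2: Σ (a_n^2+b_n^2) = 3/2.

3/2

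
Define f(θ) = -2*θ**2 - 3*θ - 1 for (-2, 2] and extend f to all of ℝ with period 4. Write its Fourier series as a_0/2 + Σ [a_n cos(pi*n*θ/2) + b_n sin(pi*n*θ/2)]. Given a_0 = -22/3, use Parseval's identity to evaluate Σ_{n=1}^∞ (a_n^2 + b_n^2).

1592/45

Parseval: a_0^2/2 + Σ_{n≥1} (a_n^2+b_n^2) = 1/2 ∫_{-2}^{2} f(θ)^2 dθ = 934/15.
Subtract a_0^2/2 = 242/9: Σ (a_n^2+b_n^2) = 1592/45.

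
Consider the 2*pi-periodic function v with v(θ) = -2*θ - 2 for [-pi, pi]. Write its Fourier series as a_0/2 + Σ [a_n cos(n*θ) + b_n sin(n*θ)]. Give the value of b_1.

-4

b_1 = 1/pi ∫_{-pi}^{pi} v(θ) sin(θ) dθ.
Integrating by parts (boundary term plus one more integral), an antiderivative of (-2*θ - 2) sin(θ) is 2*θ*cos(θ) - 2*sin(θ) + 2*cos(θ); evaluating from -pi to pi: ∫_{-pi}^{pi} (-2*θ - 2) sin(θ) dθ = (-2*pi - 2) - (-2 + 2*pi) = -4*pi.
Hence b_1 = (1/pi)·(-4*pi) = -4.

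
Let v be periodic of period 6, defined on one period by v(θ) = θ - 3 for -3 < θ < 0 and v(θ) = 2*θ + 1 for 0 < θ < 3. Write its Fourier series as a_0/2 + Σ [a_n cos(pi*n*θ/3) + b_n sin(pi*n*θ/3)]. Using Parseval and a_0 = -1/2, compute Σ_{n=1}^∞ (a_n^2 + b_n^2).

319/8

Parseval: a_0^2/2 + Σ_{n≥1} (a_n^2+b_n^2) = 1/3 ∫_{-3}^{3} v(θ)^2 dθ = 40.
Subtract a_0^2/2 = 1/8: Σ (a_n^2+b_n^2) = 319/8.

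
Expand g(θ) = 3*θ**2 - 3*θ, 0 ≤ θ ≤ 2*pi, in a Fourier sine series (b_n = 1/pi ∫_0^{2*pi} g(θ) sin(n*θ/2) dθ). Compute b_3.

b_3 = 1/pi ∫_0^{2*pi} (3*θ**2 - 3*θ) sin(3*θ/2) dθ.
Integrating by parts twice (tabular method), an antiderivative of (3*θ**2 - 3*θ) sin(3*θ/2) is -2*θ**2*cos(3*θ/2) + 8*θ*sin(3*θ/2)/3 + 2*θ*cos(3*θ/2) - 4*sin(3*θ/2)/3 + 16*cos(3*θ/2)/9; evaluating from 0 to 2*pi: ∫_{0}^{2*pi} (3*θ**2 - 3*θ) sin(3*θ/2) dθ = (-4*pi - 16/9 + 8*pi**2) - (16/9) = -4*pi - 32/9 + 8*pi**2.
Hence b_3 = (1/pi)·(-4*pi - 32/9 + 8*pi**2) = -4 - 32/(9*pi) + 8*pi.

-4 - 32/(9*pi) + 8*pi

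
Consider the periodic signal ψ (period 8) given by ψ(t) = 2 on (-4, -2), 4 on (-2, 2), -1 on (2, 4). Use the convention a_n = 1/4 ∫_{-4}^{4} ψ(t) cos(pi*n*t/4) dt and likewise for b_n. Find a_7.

a_7 = 1/4 ∫_{-4}^{4} ψ(t) cos(7*pi*t/4) dt.
Split the integral at the breakpoints.
Directly, an antiderivative of (2) cos(7*pi*t/4) is 8*sin(7*pi*t/4)/(7*pi); evaluating from -4 to -2: ∫_{-4}^{-2} (2) cos(7*pi*t/4) dt = (8/(7*pi)) - (0) = 8/(7*pi).
Directly, an antiderivative of (4) cos(7*pi*t/4) is 16*sin(7*pi*t/4)/(7*pi); evaluating from -2 to 2: ∫_{-2}^{2} (4) cos(7*pi*t/4) dt = (-16/(7*pi)) - (16/(7*pi)) = -32/(7*pi).
Directly, an antiderivative of (-1) cos(7*pi*t/4) is -4*sin(7*pi*t/4)/(7*pi); evaluating from 2 to 4: ∫_{2}^{4} (-1) cos(7*pi*t/4) dt = (0) - (4/(7*pi)) = -4/(7*pi).
Summing the pieces and multiplying by (1/4) gives a_7 = -1/pi.

-1/pi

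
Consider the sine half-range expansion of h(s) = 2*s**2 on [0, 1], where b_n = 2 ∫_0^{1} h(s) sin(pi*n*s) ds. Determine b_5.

b_5 = 2 ∫_0^{1} (2*s**2) sin(5*pi*s) ds.
Integrating by parts twice (tabular method), an antiderivative of (2*s**2) sin(5*pi*s) is -2*s**2*cos(5*pi*s)/(5*pi) + 4*s*sin(5*pi*s)/(25*pi**2) + 4*cos(5*pi*s)/(125*pi**3); evaluating from 0 to 1: ∫_{0}^{1} (2*s**2) sin(5*pi*s) ds = (2*(-2 + 25*pi**2)/(125*pi**3)) - (4/(125*pi**3)) = 2*(-4 + 25*pi**2)/(125*pi**3).
Hence b_5 = 2·(2*(-4 + 25*pi**2)/(125*pi**3)) = 4*(-4 + 25*pi**2)/(125*pi**3).

4*(-4 + 25*pi**2)/(125*pi**3)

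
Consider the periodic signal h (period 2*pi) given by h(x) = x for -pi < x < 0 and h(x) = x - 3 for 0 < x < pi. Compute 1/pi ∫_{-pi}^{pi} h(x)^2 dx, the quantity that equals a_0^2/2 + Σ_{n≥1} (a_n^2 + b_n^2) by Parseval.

1/pi ∫_{-pi}^{pi} h(x)^2 dx = 1/pi · (pi*(-9*pi + 2*pi**2 + 27)/3) = -3*pi + 2*pi**2/3 + 9.

-3*pi + 2*pi**2/3 + 9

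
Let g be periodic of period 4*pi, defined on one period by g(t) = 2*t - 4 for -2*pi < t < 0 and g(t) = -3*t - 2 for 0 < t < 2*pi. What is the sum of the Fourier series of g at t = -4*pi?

-3

t = -4*pi differs from t = 0 by -1 full period(s), and the series is 4*pi-periodic.
At t = 0 the one-sided limits are g(0^-) = -4 and g(0^+) = -2.
By Dirichlet's theorem the series converges to their average, [(-4) + (-2)]/2 = -3.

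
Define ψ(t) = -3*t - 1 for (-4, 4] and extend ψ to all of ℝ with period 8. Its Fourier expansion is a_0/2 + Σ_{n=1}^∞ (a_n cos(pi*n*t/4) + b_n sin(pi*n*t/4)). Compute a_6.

a_6 = 1/4 ∫_{-4}^{4} ψ(t) cos(3*pi*t/2) dt.
Integrating by parts (boundary term plus one more integral), an antiderivative of (-3*t - 1) cos(3*pi*t/2) is -2*t*sin(3*pi*t/2)/pi - 2*sin(3*pi*t/2)/(3*pi) - 4*cos(3*pi*t/2)/(3*pi**2); evaluating from -4 to 4: ∫_{-4}^{4} (-3*t - 1) cos(3*pi*t/2) dt = (-4/(3*pi**2)) - (-4/(3*pi**2)) = 0.
Hence a_6 = (1/4)·(0) = 0.

0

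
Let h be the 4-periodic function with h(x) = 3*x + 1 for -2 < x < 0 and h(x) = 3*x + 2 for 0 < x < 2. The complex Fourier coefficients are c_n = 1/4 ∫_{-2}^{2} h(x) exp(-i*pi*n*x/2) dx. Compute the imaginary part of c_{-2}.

Since h is real-valued, Im(c_{-2}) = -1/4 ∫_{-2}^{2} h(x) sin(-pi*x) dx = b_{2}/2.
Split the integral at the breakpoints.
Integrating by parts (boundary term plus one more integral), an antiderivative of (3*x + 1) sin(-pi*x) is 3*x*cos(pi*x)/pi - 3*sin(pi*x)/pi**2 + cos(pi*x)/pi; evaluating from -2 to 0: ∫_{-2}^{0} (3*x + 1) sin(-pi*x) dx = (1/pi) - (-5/pi) = 6/pi.
Integrating by parts (boundary term plus one more integral), an antiderivative of (3*x + 2) sin(-pi*x) is 3*x*cos(pi*x)/pi - 3*sin(pi*x)/pi**2 + 2*cos(pi*x)/pi; evaluating from 0 to 2: ∫_{0}^{2} (3*x + 2) sin(-pi*x) dx = (8/pi) - (2/pi) = 6/pi.
So ∫_{-2}^{2} h(x) sin(-pi*x) dx = 12/pi.
Hence Im(c_{-2}) = (-1/4)·(12/pi) = -3/pi.

-3/pi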